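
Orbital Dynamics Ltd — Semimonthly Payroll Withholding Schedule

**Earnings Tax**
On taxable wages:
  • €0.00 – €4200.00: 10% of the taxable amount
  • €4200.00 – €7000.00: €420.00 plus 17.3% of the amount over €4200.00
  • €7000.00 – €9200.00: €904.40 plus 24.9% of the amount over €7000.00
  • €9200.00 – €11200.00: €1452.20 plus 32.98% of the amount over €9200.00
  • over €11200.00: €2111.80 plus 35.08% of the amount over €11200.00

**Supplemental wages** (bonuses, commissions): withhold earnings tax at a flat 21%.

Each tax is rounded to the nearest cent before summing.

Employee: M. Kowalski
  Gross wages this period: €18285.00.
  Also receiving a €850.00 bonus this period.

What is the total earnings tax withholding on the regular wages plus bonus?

Earnings Tax: taxable = €18285.00
  €2111.80 + 35.08% × (€18285.00 − €11200.00) = €2111.80 + 35.08% × €7085.00 = €4597.22
Supplemental (21% flat on bonus): 21% × €850.00 = €178.50
Total earnings tax: €4597.22 + €178.50 = €4775.72

€4775.72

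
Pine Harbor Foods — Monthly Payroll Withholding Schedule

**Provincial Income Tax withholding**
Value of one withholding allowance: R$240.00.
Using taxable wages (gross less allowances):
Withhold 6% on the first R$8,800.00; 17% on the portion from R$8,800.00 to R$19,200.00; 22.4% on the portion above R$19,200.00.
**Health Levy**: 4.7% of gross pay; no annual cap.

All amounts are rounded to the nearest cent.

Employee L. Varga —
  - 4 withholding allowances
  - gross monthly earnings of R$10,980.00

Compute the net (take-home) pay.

Provincial Income Tax: taxable = R$10,980.00 − 4×R$240.00 = R$10,020.00
  R$528.00 + 17% × (R$10,020.00 − R$8,800.00) = R$528.00 + 17% × R$1,220.00 = R$735.40
Health Levy: 4.7% × R$10,980.00 = R$516.06
Total withheld: R$735.40 + R$516.06 = R$1,251.46
Net pay: R$10,980.00 − R$1,251.46 = R$9,728.54

R$9,728.54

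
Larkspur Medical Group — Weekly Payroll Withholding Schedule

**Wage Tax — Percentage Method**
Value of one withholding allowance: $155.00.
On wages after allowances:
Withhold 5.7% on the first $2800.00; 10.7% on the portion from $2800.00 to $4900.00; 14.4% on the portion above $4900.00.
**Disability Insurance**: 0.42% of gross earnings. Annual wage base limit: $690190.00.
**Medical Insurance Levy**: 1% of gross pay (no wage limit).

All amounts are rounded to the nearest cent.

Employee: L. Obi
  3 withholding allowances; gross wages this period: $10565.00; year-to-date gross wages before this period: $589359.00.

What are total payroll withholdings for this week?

Wage Tax: taxable = $10565.00 − 3×$155.00 = $10100.00
  $384.30 + 14.4% × ($10100.00 − $4900.00) = $384.30 + 14.4% × $5200.00 = $1133.10
Disability Insurance: 0.42% × $10565.00 = $44.37
Medical Insurance Levy: 1% × $10565.00 = $105.65
Total: $1133.10 + $44.37 + $105.65 = $1283.12

$1283.12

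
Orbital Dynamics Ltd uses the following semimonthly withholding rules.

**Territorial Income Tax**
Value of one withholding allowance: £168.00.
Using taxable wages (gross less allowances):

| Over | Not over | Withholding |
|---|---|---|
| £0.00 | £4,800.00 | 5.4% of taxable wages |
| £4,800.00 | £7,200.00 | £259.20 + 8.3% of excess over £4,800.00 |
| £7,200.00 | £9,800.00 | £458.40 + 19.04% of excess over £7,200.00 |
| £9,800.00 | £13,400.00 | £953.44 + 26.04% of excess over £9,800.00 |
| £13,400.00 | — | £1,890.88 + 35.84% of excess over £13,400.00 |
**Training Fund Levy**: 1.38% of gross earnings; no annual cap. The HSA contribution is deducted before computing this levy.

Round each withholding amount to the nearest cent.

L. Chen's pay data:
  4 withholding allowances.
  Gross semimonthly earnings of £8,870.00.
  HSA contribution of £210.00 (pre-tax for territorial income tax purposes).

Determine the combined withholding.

Territorial Income Tax: taxable = £8,870.00 − £210.00 − 4×£168.00 = £7,988.00
  £458.40 + 19.04% × (£7,988.00 − £7,200.00) = £458.40 + 19.04% × £788.00 = £608.44
Training Fund Levy: 1.38% × £8,660.00 = £119.51
Total: £608.44 + £119.51 = £727.95

£727.95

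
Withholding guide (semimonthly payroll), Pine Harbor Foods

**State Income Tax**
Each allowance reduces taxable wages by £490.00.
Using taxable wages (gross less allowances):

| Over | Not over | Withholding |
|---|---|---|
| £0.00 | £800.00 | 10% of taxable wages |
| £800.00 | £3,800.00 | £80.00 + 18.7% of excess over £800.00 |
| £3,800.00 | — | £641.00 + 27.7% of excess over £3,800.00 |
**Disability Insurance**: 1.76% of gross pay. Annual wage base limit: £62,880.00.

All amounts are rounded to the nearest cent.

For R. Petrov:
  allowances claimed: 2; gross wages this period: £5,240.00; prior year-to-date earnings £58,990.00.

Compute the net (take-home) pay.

State Income Tax: taxable = £5,240.00 − 2×£490.00 = £4,260.00
  £641.00 + 27.7% × (£4,260.00 − £3,800.00) = £641.00 + 27.7% × £460.00 = £768.42
Disability Insurance: cap £62,880.00 − YTD £58,990.00 = £3,890.00 subject; 1.76% × £3,890.00 = £68.46
Total withheld: £768.42 + £68.46 = £836.88
Net pay: £5,240.00 − £836.88 = £4,403.12

£4,403.12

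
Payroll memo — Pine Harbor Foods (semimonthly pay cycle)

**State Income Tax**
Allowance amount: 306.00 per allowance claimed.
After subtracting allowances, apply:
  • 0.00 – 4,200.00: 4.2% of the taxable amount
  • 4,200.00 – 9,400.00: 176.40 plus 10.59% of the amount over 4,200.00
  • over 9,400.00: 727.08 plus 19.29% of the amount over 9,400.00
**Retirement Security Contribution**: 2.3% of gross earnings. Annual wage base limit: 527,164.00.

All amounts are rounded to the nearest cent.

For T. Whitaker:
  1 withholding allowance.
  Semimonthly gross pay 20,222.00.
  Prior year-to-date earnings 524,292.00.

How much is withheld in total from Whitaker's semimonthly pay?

State Income Tax: taxable = 20,222.00 − 1×306.00 = 19,916.00
  727.08 + 19.29% × (19,916.00 − 9,400.00) = 727.08 + 19.29% × 10,516.00 = 2,755.62
Retirement Security Contribution: cap 527,164.00 − YTD 524,292.00 = 2,872.00 subject; 2.3% × 2,872.00 = 66.06
Total: 2,755.62 + 66.06 = 2,821.68

2,821.68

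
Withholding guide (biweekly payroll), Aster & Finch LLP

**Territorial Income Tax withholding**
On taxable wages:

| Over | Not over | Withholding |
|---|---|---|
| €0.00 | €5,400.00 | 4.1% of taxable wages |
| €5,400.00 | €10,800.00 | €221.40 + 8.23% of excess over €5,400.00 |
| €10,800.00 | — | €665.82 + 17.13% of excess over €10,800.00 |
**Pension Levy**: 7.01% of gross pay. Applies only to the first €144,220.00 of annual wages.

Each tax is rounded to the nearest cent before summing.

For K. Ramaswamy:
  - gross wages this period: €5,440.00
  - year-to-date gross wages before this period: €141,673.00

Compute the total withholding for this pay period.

Territorial Income Tax: taxable = €5,440.00
  €221.40 + 8.23% × (€5,440.00 − €5,400.00) = €221.40 + 8.23% × €40.00 = €224.69
Pension Levy: cap €144,220.00 − YTD €141,673.00 = €2,547.00 subject; 7.01% × €2,547.00 = €178.54
Total: €224.69 + €178.54 = €403.23

€403.23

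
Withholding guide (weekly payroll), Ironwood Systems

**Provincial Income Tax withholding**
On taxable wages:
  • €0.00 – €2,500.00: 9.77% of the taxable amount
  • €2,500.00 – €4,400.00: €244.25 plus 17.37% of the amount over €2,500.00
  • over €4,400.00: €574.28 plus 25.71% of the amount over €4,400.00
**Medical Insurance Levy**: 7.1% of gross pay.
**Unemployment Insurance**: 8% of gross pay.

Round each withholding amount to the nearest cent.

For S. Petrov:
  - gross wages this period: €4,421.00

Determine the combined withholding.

Provincial Income Tax: taxable = €4,421.00
  €574.28 + 25.71% × (€4,421.00 − €4,400.00) = €574.28 + 25.71% × €21.00 = €579.68
Medical Insurance Levy: 7.1% × €4,421.00 = €313.89
Unemployment Insurance: 8% × €4,421.00 = €353.68
Total: €579.68 + €313.89 + €353.68 = €1,247.25

€1,247.25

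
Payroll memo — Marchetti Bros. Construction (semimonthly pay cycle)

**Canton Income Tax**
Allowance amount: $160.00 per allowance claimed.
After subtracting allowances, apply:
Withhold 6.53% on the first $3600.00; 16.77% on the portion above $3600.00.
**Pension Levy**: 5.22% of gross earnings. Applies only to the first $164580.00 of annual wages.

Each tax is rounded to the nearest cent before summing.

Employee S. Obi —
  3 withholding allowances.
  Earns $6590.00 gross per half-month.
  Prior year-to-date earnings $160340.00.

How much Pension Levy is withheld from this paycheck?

$221.33

Pension Levy: cap $164580.00 − YTD $160340.00 = $4240.00 subject; 5.22% × $4240.00 = $221.33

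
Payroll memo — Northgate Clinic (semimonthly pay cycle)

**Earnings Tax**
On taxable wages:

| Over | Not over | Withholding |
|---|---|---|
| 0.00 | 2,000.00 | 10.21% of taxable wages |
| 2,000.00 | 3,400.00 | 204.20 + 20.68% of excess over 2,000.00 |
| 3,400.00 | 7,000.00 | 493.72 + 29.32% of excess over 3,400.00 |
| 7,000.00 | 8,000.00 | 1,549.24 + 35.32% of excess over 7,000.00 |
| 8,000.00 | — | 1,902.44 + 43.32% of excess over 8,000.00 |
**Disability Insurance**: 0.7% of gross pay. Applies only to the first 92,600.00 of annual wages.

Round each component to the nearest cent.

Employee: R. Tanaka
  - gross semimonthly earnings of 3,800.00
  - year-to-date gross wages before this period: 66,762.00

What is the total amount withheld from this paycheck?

637.60

Earnings Tax: taxable = 3,800.00
  493.72 + 29.32% × (3,800.00 − 3,400.00) = 493.72 + 29.32% × 400.00 = 611.00
Disability Insurance: 0.7% × 3,800.00 = 26.60
Total: 611.00 + 26.60 = 637.60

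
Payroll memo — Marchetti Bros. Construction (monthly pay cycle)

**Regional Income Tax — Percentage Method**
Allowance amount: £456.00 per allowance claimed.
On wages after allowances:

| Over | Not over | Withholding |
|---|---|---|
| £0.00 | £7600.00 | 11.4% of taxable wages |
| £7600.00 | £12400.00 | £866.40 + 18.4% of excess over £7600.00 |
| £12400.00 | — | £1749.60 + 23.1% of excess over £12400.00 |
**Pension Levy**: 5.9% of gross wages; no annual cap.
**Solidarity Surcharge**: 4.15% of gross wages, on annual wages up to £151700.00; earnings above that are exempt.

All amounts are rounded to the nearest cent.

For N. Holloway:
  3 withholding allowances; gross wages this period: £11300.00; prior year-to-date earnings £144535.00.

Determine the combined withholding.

£2259.54

Regional Income Tax: taxable = £11300.00 − 3×£456.00 = £9932.00
  £866.40 + 18.4% × (£9932.00 − £7600.00) = £866.40 + 18.4% × £2332.00 = £1295.49
Pension Levy: 5.9% × £11300.00 = £666.70
Solidarity Surcharge: cap £151700.00 − YTD £144535.00 = £7165.00 subject; 4.15% × £7165.00 = £297.35
Total: £1295.49 + £666.70 + £297.35 = £2259.54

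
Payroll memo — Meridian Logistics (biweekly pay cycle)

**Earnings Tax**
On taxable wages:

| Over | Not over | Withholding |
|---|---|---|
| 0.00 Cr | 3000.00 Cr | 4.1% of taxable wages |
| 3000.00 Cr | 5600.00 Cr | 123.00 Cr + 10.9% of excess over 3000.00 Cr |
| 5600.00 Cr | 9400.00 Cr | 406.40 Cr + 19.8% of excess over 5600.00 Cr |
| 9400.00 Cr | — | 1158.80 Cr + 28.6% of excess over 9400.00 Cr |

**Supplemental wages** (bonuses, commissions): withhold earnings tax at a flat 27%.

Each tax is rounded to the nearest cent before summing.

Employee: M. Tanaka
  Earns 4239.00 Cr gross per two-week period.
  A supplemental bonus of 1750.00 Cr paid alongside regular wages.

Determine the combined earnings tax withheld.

Earnings Tax: taxable = 4239.00 Cr
  123.00 Cr + 10.9% × (4239.00 Cr − 3000.00 Cr) = 123.00 Cr + 10.9% × 1239.00 Cr = 258.05 Cr
Supplemental (27% flat on bonus): 27% × 1750.00 Cr = 472.50 Cr
Total earnings tax: 258.05 Cr + 472.50 Cr = 730.55 Cr

730.55 Cr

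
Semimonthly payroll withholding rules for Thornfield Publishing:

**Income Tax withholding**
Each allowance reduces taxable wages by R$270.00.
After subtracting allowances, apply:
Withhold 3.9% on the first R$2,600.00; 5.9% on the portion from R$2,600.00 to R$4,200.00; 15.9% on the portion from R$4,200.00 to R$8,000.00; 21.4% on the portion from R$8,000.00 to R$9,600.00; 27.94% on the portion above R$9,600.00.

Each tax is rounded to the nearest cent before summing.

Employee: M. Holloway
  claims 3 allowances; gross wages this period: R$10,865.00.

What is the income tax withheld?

R$1,269.53

Income Tax: taxable = R$10,865.00 − 3×R$270.00 = R$10,055.00
  R$1,142.40 + 27.94% × (R$10,055.00 − R$9,600.00) = R$1,142.40 + 27.94% × R$455.00 = R$1,269.53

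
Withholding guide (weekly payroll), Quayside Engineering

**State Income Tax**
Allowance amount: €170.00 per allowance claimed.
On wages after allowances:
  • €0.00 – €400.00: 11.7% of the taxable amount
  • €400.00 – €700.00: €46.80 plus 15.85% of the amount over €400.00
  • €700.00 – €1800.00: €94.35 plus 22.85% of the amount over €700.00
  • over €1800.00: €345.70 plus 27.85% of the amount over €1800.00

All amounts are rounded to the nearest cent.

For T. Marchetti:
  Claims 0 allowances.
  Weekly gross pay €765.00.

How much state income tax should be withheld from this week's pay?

State Income Tax: taxable = €765.00
  €94.35 + 22.85% × (€765.00 − €700.00) = €94.35 + 22.85% × €65.00 = €109.20

€109.20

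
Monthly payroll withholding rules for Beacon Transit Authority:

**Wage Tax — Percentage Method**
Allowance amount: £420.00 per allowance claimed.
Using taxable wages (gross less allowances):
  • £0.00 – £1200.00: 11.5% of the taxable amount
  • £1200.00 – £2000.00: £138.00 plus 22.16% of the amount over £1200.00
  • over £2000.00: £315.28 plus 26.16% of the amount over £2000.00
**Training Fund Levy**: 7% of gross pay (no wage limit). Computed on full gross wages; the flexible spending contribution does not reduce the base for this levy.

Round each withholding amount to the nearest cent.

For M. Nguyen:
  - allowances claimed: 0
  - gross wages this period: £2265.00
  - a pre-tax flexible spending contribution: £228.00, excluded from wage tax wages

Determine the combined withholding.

£483.51

Wage Tax: taxable = £2265.00 − £228.00 = £2037.00
  £315.28 + 26.16% × (£2037.00 − £2000.00) = £315.28 + 26.16% × £37.00 = £324.96
Training Fund Levy: 7% × £2265.00 = £158.55
Total: £324.96 + £158.55 = £483.51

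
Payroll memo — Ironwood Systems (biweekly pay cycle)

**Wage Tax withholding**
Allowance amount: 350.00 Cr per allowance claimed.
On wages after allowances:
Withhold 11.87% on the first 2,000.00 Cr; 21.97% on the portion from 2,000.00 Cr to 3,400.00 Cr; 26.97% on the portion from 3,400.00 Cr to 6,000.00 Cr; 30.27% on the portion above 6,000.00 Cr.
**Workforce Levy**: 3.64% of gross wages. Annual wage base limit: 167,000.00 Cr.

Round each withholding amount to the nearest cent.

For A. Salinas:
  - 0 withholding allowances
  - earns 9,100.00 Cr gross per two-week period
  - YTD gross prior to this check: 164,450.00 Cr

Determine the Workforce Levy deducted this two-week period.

92.82 Cr

Workforce Levy: cap 167,000.00 Cr − YTD 164,450.00 Cr = 2,550.00 Cr subject; 3.64% × 2,550.00 Cr = 92.82 Cr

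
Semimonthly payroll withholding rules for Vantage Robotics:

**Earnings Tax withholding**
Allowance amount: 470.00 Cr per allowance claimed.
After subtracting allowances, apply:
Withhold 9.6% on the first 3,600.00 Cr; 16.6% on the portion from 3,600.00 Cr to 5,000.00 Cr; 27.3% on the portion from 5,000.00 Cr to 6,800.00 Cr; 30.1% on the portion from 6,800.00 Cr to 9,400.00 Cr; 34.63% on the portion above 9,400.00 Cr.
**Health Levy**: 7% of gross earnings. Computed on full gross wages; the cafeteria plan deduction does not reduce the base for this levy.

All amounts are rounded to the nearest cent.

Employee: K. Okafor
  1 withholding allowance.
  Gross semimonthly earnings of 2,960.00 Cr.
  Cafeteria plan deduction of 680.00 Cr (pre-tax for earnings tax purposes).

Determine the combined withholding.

380.96 Cr

Earnings Tax: taxable = 2,960.00 Cr − 680.00 Cr − 1×470.00 Cr = 1,810.00 Cr
  9.6% × 1,810.00 Cr = 173.76 Cr
Health Levy: 7% × 2,960.00 Cr = 207.20 Cr
Total: 173.76 Cr + 207.20 Cr = 380.96 Cr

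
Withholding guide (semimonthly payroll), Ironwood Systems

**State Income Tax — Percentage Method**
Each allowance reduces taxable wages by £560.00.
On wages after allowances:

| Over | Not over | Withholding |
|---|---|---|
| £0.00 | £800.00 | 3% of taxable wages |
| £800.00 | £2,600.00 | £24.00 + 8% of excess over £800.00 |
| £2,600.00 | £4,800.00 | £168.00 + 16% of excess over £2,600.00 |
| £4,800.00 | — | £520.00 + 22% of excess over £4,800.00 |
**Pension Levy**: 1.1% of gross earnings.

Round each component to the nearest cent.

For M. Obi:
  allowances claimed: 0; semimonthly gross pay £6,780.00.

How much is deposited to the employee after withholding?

£5,749.82

State Income Tax: taxable = £6,780.00
  £520.00 + 22% × (£6,780.00 − £4,800.00) = £520.00 + 22% × £1,980.00 = £955.60
Pension Levy: 1.1% × £6,780.00 = £74.58
Total withheld: £955.60 + £74.58 = £1,030.18
Net pay: £6,780.00 − £1,030.18 = £5,749.82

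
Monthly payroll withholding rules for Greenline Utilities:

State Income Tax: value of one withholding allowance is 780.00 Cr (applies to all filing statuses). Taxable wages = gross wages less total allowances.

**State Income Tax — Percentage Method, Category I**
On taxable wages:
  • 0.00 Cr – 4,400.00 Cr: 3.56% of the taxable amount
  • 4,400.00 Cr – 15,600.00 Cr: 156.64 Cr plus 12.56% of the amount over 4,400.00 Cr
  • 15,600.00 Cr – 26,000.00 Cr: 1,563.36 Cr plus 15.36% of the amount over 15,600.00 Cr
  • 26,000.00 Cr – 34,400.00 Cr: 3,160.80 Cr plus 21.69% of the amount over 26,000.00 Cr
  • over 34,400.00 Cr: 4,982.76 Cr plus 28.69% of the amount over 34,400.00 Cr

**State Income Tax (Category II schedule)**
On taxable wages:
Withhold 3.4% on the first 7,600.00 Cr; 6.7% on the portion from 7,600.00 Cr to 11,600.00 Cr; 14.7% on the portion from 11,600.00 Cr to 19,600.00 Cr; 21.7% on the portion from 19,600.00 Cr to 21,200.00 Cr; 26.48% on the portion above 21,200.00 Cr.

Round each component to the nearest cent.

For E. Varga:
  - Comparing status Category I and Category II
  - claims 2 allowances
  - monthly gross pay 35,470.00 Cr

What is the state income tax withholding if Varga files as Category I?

State Income Tax (Category I): taxable = 35,470.00 Cr − 2×780.00 Cr = 33,910.00 Cr
  3,160.80 Cr + 21.69% × (33,910.00 Cr − 26,000.00 Cr) = 3,160.80 Cr + 21.69% × 7,910.00 Cr = 4,876.48 Cr

4,876.48 Cr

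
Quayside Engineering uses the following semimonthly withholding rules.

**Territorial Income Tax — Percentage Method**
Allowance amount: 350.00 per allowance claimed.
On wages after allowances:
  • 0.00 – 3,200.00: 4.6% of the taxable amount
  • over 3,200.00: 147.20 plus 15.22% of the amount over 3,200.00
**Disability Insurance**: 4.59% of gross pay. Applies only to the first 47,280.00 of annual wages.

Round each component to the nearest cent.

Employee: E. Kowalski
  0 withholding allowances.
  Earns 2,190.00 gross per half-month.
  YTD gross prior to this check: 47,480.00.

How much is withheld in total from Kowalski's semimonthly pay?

100.74

Territorial Income Tax: taxable = 2,190.00
  4.6% × 2,190.00 = 100.74
Disability Insurance: YTD 47,480.00 ≥ cap 47,280.00 → 0.00
Total: 100.74 + 0.00 = 100.74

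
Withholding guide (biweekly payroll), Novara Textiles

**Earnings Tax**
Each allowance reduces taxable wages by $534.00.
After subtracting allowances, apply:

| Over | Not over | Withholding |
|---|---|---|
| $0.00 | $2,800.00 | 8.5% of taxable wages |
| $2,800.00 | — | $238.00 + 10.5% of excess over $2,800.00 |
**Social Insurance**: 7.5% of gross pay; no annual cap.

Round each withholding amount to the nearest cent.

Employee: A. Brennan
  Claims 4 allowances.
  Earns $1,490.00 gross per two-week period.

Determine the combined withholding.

Earnings Tax: taxable = $1,490.00 − 4×$534.00 = $-646.00
  Taxable ≤ 0 → $0.00
Social Insurance: 7.5% × $1,490.00 = $111.75
Total: $0.00 + $111.75 = $111.75

$111.75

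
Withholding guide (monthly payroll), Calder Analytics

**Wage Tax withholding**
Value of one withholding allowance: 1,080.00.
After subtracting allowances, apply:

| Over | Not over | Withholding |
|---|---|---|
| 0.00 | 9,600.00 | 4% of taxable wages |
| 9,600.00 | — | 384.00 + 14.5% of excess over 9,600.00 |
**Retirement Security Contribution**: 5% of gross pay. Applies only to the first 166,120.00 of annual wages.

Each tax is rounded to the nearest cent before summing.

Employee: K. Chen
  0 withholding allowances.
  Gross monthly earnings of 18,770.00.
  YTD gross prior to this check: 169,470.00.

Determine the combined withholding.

Wage Tax: taxable = 18,770.00
  384.00 + 14.5% × (18,770.00 − 9,600.00) = 384.00 + 14.5% × 9,170.00 = 1,713.65
Retirement Security Contribution: YTD 169,470.00 ≥ cap 166,120.00 → 0.00
Total: 1,713.65 + 0.00 = 1,713.65

1,713.65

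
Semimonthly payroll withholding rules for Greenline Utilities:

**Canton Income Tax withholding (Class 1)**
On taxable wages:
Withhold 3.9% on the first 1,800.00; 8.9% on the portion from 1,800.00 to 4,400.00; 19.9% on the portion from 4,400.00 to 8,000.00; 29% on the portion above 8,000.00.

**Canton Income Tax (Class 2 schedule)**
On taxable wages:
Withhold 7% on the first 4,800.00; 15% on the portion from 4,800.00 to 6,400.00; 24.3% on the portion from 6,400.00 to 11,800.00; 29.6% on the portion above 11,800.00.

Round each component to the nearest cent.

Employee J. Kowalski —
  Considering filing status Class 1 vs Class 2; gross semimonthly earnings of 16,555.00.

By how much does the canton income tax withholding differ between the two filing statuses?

203.27

Canton Income Tax (Class 1): taxable = 16,555.00
  1,018.00 + 29% × (16,555.00 − 8,000.00) = 1,018.00 + 29% × 8,555.00 = 3,498.95
Canton Income Tax (Class 2): taxable = 16,555.00
  1,888.20 + 29.6% × (16,555.00 − 11,800.00) = 1,888.20 + 29.6% × 4,755.00 = 3,295.68
Difference: |3,498.95 − 3,295.68| = 203.27 (higher under Class 1)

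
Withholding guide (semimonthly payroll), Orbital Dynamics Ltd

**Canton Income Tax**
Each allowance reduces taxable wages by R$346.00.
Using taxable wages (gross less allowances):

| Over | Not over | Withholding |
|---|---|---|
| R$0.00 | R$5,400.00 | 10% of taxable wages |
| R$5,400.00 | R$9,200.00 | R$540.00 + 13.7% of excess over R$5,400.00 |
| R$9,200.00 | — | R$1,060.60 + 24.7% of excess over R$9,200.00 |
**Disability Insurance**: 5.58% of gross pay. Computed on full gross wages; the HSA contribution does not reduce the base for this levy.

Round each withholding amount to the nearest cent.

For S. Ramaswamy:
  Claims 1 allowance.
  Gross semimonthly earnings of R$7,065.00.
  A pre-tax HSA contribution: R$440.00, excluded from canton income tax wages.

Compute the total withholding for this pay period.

R$1,054.65

Canton Income Tax: taxable = R$7,065.00 − R$440.00 − 1×R$346.00 = R$6,279.00
  R$540.00 + 13.7% × (R$6,279.00 − R$5,400.00) = R$540.00 + 13.7% × R$879.00 = R$660.42
Disability Insurance: 5.58% × R$7,065.00 = R$394.23
Total: R$660.42 + R$394.23 = R$1,054.65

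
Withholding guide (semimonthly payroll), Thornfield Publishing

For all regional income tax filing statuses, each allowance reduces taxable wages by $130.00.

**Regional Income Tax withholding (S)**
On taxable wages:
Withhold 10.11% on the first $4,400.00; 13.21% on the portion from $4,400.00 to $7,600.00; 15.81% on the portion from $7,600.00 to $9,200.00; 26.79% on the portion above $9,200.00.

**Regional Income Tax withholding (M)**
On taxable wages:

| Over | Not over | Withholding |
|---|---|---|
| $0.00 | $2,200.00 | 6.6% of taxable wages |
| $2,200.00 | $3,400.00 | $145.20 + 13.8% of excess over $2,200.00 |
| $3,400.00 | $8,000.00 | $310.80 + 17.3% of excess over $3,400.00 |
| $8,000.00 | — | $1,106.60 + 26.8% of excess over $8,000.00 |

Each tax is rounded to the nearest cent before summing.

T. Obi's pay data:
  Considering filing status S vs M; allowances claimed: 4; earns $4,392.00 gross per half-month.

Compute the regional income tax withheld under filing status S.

$391.46

Regional Income Tax (S): taxable = $4,392.00 − 4×$130.00 = $3,872.00
  10.11% × $3,872.00 = $391.46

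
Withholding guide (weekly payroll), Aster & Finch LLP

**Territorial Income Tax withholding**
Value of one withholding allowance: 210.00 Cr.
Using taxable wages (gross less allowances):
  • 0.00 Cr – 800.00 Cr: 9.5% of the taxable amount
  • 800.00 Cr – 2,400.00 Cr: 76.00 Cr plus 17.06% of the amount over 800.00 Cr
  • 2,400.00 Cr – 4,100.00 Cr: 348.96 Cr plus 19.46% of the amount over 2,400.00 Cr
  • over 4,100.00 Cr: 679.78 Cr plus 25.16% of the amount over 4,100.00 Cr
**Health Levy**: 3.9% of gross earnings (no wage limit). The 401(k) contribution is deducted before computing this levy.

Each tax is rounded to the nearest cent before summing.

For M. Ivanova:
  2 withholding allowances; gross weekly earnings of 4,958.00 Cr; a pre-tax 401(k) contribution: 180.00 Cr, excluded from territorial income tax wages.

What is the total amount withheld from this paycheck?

931.03 Cr

Territorial Income Tax: taxable = 4,958.00 Cr − 180.00 Cr − 2×210.00 Cr = 4,358.00 Cr
  679.78 Cr + 25.16% × (4,358.00 Cr − 4,100.00 Cr) = 679.78 Cr + 25.16% × 258.00 Cr = 744.69 Cr
Health Levy: 3.9% × 4,778.00 Cr = 186.34 Cr
Total: 744.69 Cr + 186.34 Cr = 931.03 Cr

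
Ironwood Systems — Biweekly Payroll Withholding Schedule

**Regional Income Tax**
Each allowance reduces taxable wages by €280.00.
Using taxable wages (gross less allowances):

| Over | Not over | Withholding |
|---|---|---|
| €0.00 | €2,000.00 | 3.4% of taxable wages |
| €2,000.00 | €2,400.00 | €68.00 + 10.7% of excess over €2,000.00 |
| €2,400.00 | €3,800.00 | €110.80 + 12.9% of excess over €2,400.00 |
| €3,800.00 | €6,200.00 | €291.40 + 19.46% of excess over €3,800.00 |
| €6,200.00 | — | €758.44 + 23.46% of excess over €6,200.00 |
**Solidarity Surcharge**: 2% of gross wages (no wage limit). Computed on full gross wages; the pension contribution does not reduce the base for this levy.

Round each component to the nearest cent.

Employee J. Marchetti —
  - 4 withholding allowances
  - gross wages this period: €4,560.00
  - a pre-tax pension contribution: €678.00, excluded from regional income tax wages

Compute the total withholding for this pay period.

€248.70

Regional Income Tax: taxable = €4,560.00 − €678.00 − 4×€280.00 = €2,762.00
  €110.80 + 12.9% × (€2,762.00 − €2,400.00) = €110.80 + 12.9% × €362.00 = €157.50
Solidarity Surcharge: 2% × €4,560.00 = €91.20
Total: €157.50 + €91.20 = €248.70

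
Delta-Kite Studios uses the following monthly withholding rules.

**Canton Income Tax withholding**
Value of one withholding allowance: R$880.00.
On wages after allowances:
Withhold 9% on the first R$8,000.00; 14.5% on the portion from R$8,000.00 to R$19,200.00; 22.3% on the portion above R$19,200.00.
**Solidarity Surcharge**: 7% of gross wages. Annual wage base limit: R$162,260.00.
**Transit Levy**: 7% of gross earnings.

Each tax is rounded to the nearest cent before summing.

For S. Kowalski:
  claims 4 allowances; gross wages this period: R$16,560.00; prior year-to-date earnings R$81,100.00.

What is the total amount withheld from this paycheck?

Canton Income Tax: taxable = R$16,560.00 − 4×R$880.00 = R$13,040.00
  R$720.00 + 14.5% × (R$13,040.00 − R$8,000.00) = R$720.00 + 14.5% × R$5,040.00 = R$1,450.80
Solidarity Surcharge: 7% × R$16,560.00 = R$1,159.20
Transit Levy: 7% × R$16,560.00 = R$1,159.20
Total: R$1,450.80 + R$1,159.20 + R$1,159.20 = R$3,769.20

R$3,769.20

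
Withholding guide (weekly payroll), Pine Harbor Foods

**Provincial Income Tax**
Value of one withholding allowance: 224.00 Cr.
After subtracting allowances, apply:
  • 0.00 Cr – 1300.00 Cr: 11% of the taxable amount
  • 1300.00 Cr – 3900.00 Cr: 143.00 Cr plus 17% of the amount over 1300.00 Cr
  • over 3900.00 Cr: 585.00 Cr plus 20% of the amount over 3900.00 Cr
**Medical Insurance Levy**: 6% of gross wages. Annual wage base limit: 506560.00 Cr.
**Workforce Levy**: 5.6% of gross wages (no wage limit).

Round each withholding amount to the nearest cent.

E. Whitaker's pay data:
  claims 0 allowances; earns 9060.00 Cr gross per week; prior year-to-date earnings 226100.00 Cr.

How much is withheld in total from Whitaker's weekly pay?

Provincial Income Tax: taxable = 9060.00 Cr
  585.00 Cr + 20% × (9060.00 Cr − 3900.00 Cr) = 585.00 Cr + 20% × 5160.00 Cr = 1617.00 Cr
Medical Insurance Levy: 6% × 9060.00 Cr = 543.60 Cr
Workforce Levy: 5.6% × 9060.00 Cr = 507.36 Cr
Total: 1617.00 Cr + 543.60 Cr + 507.36 Cr = 2667.96 Cr

2667.96 Cr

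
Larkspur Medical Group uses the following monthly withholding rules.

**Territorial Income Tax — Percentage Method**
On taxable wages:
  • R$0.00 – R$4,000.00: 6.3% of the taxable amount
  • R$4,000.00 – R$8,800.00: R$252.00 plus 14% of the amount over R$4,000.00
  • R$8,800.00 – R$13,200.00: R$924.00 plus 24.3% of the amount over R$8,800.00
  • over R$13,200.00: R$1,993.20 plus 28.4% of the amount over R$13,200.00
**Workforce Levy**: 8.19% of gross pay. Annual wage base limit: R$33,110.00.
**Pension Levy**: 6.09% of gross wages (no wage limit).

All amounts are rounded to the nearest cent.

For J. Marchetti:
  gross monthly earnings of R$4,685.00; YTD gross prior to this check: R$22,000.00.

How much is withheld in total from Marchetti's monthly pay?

Territorial Income Tax: taxable = R$4,685.00
  R$252.00 + 14% × (R$4,685.00 − R$4,000.00) = R$252.00 + 14% × R$685.00 = R$347.90
Workforce Levy: 8.19% × R$4,685.00 = R$383.70
Pension Levy: 6.09% × R$4,685.00 = R$285.32
Total: R$347.90 + R$383.70 + R$285.32 = R$1,016.92

R$1,016.92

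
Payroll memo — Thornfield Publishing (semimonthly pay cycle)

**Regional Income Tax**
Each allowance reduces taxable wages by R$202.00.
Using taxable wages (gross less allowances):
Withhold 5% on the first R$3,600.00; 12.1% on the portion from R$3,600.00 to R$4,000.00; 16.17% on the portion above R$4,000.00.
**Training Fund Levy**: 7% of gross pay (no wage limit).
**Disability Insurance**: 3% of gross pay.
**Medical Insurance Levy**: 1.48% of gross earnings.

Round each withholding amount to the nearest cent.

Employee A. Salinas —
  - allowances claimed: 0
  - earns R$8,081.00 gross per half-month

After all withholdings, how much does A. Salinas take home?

Regional Income Tax: taxable = R$8,081.00
  R$228.40 + 16.17% × (R$8,081.00 − R$4,000.00) = R$228.40 + 16.17% × R$4,081.00 = R$888.30
Training Fund Levy: 7% × R$8,081.00 = R$565.67
Disability Insurance: 3% × R$8,081.00 = R$242.43
Medical Insurance Levy: 1.48% × R$8,081.00 = R$119.60
Total withheld: R$888.30 + R$565.67 + R$242.43 + R$119.60 = R$1,816.00
Net pay: R$8,081.00 − R$1,816.00 = R$6,265.00

R$6,265.00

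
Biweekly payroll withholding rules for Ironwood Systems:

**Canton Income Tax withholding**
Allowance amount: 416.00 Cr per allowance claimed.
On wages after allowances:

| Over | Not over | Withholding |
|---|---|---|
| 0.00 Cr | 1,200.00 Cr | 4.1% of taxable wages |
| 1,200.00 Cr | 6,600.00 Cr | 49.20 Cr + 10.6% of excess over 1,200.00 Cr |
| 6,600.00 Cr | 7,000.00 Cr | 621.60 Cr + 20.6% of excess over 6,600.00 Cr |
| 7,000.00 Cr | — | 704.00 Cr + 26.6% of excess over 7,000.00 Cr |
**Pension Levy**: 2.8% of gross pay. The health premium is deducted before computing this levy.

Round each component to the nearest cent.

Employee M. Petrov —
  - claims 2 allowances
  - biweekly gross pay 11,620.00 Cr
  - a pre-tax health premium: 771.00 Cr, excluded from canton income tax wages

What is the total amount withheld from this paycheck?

Canton Income Tax: taxable = 11,620.00 Cr − 771.00 Cr − 2×416.00 Cr = 10,017.00 Cr
  704.00 Cr + 26.6% × (10,017.00 Cr − 7,000.00 Cr) = 704.00 Cr + 26.6% × 3,017.00 Cr = 1,506.52 Cr
Pension Levy: 2.8% × 10,849.00 Cr = 303.77 Cr
Total: 1,506.52 Cr + 303.77 Cr = 1,810.29 Cr

1,810.29 Cr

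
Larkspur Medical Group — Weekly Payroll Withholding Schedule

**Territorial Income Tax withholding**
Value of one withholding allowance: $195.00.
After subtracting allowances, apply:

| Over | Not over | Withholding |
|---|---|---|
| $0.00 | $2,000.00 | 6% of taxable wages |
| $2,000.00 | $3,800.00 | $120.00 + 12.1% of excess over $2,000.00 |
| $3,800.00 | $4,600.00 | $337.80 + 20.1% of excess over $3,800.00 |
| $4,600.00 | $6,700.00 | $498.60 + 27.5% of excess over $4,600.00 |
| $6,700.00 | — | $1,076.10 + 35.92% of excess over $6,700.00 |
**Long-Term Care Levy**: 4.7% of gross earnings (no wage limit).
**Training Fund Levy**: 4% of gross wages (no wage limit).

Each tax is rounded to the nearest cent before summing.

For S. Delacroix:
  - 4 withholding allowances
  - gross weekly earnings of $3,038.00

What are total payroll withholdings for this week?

Territorial Income Tax: taxable = $3,038.00 − 4×$195.00 = $2,258.00
  $120.00 + 12.1% × ($2,258.00 − $2,000.00) = $120.00 + 12.1% × $258.00 = $151.22
Long-Term Care Levy: 4.7% × $3,038.00 = $142.79
Training Fund Levy: 4% × $3,038.00 = $121.52
Total: $151.22 + $142.79 + $121.52 = $415.53

$415.53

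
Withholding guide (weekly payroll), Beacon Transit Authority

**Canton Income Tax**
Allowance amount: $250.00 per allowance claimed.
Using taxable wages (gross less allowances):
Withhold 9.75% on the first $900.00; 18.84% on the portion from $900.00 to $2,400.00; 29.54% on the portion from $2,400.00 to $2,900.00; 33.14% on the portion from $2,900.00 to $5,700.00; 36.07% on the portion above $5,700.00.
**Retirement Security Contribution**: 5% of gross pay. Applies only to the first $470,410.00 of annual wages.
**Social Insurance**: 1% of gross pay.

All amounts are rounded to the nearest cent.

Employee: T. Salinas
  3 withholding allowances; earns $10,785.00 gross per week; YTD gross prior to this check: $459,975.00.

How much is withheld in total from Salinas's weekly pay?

Canton Income Tax: taxable = $10,785.00 − 3×$250.00 = $10,035.00
  $1,445.97 + 36.07% × ($10,035.00 − $5,700.00) = $1,445.97 + 36.07% × $4,335.00 = $3,009.60
Retirement Security Contribution: cap $470,410.00 − YTD $459,975.00 = $10,435.00 subject; 5% × $10,435.00 = $521.75
Social Insurance: 1% × $10,785.00 = $107.85
Total: $3,009.60 + $521.75 + $107.85 = $3,639.20

$3,639.20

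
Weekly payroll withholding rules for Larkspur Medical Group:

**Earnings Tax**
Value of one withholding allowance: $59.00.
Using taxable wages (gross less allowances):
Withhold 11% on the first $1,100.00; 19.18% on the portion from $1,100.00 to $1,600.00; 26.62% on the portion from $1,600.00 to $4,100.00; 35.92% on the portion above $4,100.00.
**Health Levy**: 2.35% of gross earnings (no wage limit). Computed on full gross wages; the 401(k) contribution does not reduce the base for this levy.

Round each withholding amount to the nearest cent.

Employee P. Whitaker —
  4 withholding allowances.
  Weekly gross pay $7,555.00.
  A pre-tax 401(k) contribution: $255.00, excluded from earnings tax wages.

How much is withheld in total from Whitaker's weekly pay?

Earnings Tax: taxable = $7,555.00 − $255.00 − 4×$59.00 = $7,064.00
  $882.40 + 35.92% × ($7,064.00 − $4,100.00) = $882.40 + 35.92% × $2,964.00 = $1,947.07
Health Levy: 2.35% × $7,555.00 = $177.54
Total: $1,947.07 + $177.54 = $2,124.61

$2,124.61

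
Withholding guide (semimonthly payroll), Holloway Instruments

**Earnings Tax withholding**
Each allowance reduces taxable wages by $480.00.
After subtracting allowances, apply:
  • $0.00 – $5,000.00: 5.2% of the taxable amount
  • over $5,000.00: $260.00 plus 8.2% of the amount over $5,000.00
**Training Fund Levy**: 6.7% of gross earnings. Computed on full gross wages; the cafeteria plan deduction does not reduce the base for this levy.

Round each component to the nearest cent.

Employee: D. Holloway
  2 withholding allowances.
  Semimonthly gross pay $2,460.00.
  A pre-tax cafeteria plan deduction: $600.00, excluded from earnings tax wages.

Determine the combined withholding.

$211.62

Earnings Tax: taxable = $2,460.00 − $600.00 − 2×$480.00 = $900.00
  5.2% × $900.00 = $46.80
Training Fund Levy: 6.7% × $2,460.00 = $164.82
Total: $46.80 + $164.82 = $211.62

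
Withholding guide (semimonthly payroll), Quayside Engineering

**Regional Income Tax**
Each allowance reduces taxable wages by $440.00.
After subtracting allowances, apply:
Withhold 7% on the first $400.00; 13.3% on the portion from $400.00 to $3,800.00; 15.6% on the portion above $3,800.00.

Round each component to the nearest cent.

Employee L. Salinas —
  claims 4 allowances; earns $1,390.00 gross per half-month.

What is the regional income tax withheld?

$0.00

Regional Income Tax: taxable = $1,390.00 − 4×$440.00 = $-370.00
  Taxable ≤ 0 → $0.00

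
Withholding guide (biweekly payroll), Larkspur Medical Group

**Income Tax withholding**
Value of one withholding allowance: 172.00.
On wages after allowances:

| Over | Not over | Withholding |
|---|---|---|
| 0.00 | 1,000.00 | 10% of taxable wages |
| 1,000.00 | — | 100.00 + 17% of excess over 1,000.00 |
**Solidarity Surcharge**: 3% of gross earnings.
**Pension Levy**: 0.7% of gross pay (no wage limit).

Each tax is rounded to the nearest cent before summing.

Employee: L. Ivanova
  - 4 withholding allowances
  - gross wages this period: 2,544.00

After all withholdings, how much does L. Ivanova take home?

Income Tax: taxable = 2,544.00 − 4×172.00 = 1,856.00
  100.00 + 17% × (1,856.00 − 1,000.00) = 100.00 + 17% × 856.00 = 245.52
Solidarity Surcharge: 3% × 2,544.00 = 76.32
Pension Levy: 0.7% × 2,544.00 = 17.81
Total withheld: 245.52 + 76.32 + 17.81 = 339.65
Net pay: 2,544.00 − 339.65 = 2,204.35

2,204.35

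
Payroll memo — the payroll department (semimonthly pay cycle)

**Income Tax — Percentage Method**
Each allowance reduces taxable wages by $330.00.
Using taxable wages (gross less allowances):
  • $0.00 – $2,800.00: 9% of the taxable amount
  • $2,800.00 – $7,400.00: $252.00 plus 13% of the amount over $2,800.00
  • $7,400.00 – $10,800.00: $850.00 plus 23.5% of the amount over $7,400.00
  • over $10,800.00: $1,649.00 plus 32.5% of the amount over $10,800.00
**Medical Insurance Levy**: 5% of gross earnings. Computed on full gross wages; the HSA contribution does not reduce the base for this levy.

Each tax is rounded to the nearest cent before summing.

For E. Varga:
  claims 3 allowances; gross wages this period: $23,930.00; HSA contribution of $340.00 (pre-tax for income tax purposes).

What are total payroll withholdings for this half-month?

Income Tax: taxable = $23,930.00 − $340.00 − 3×$330.00 = $22,600.00
  $1,649.00 + 32.5% × ($22,600.00 − $10,800.00) = $1,649.00 + 32.5% × $11,800.00 = $5,484.00
Medical Insurance Levy: 5% × $23,930.00 = $1,196.50
Total: $5,484.00 + $1,196.50 = $6,680.50

$6,680.50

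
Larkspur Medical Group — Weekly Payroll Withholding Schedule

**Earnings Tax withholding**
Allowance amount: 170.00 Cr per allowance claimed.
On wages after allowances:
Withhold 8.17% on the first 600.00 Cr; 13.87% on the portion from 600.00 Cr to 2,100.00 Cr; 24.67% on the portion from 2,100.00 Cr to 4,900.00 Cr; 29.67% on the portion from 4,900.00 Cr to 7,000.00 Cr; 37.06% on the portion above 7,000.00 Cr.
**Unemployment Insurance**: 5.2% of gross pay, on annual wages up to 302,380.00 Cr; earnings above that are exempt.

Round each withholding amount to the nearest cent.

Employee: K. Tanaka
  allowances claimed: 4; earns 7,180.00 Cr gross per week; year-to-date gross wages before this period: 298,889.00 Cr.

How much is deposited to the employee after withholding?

5,575.92 Cr

Earnings Tax: taxable = 7,180.00 Cr − 4×170.00 Cr = 6,500.00 Cr
  947.83 Cr + 29.67% × (6,500.00 Cr − 4,900.00 Cr) = 947.83 Cr + 29.67% × 1,600.00 Cr = 1,422.55 Cr
Unemployment Insurance: cap 302,380.00 Cr − YTD 298,889.00 Cr = 3,491.00 Cr subject; 5.2% × 3,491.00 Cr = 181.53 Cr
Total withheld: 1,422.55 Cr + 181.53 Cr = 1,604.08 Cr
Net pay: 7,180.00 Cr − 1,604.08 Cr = 5,575.92 Cr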